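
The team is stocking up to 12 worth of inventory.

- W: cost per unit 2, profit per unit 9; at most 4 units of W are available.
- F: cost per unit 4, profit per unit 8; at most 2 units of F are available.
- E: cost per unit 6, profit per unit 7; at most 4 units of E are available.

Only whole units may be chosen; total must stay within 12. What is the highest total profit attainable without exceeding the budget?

This is a bounded integer knapsack.
W has the best ratio (9/2); taking only W gives at most 4×9 = 36 (stopped by the supply cap of 4).
Mixing does better — 4×W and 1×F: cost 12 ≤ 12, profit 4·9 + 1·8 = 44.

44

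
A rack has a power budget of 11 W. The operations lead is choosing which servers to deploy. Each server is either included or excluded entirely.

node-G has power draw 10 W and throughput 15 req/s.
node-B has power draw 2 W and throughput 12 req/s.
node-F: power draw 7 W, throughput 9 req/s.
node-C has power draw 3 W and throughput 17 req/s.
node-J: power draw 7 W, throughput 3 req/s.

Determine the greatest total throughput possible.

Allowing fractional choices, the relaxed optimum would be about 38.0, but servers are indivisible.
node-B + node-C: power draw 2 + 3 = 5 ≤ 11, throughput 12 + 17 = 29.
node-F + node-C: power draw 7 + 3 = 10 ≤ 11, throughput 9 + 17 = 26.
Best is node-B and node-C with total throughput 29.

29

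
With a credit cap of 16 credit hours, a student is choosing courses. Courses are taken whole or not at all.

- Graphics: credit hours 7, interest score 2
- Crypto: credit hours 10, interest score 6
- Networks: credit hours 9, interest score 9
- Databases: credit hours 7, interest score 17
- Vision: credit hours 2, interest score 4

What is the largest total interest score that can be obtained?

26

Allowing fractional choices, the relaxed optimum would be about 28.0, but courses are indivisible.
Graphics + Databases + Vision: credit hours 7 + 7 + 2 = 16 ≤ 16, interest score 2 + 17 + 4 = 23.
Networks + Databases: credit hours 9 + 7 = 16 ≤ 16, interest score 9 + 17 = 26.
Best is Networks and Databases with total interest score 26.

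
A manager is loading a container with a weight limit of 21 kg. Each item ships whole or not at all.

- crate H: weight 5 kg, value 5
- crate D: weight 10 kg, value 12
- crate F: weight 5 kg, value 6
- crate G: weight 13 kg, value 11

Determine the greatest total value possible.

Allowing fractional choices, the relaxed optimum would be about 23.8, but items are indivisible.
crate D + crate F: weight 10 + 5 = 15 ≤ 21, value 12 + 6 = 18.
crate H + crate D + crate F: weight 5 + 10 + 5 = 20 ≤ 21, value 5 + 12 + 6 = 23.
Best is crate H, crate D, and crate F with total value 23.

23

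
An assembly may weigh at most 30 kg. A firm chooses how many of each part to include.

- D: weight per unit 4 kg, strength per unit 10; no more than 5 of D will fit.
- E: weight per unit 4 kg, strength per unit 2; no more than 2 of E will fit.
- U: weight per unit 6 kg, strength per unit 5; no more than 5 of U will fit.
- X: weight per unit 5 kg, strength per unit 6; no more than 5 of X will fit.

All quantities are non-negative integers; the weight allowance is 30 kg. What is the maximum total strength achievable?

5×D, 1×E, and 1×X: weight 29 ≤ 30, strength 5·10 + 1·2 + 1·6 = 58.
5×D and 2×X: weight 30 ≤ 30, strength 5·10 + 2·6 = 62.
Best is 62.

62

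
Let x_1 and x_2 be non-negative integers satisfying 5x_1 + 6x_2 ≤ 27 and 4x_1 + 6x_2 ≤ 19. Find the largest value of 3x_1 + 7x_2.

21

The continuous relaxation peaks at (0, 3.17) with value 22.17; rounding to a feasible lattice point costs some objective.
(x_1,x_2)=(0,3): 5·0+6·3=18≤27, 4·0+6·3=18≤19, objective 21.
(x_1,x_2)=(1,2): 5·1+6·2=17≤27, 4·1+6·2=16≤19, objective 17.
(x_1,x_2)=(0,2): 5·0+6·2=12≤27, 4·0+6·2=12≤19, objective 14.
No feasible integer point exceeds 21.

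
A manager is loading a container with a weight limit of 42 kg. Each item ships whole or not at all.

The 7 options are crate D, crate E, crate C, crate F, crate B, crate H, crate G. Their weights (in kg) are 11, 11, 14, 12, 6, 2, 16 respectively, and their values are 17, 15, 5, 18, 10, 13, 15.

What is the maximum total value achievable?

73

This is an integer program with binary decision variables.
crate D + crate E + crate F + crate B + crate H: weight 11 + 11 + 12 + 6 + 2 = 42 ≤ 42, value 17 + 15 + 18 + 10 + 13 = 73.
crate D + crate E + crate F + crate H: weight 11 + 11 + 12 + 2 = 36 ≤ 42, value 17 + 15 + 18 + 13 = 63.
Best is crate D, crate E, crate F, crate B, and crate H with total value 73.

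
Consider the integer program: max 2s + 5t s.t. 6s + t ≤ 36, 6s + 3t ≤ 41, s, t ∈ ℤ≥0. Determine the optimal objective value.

Relaxing integrality, the LP optimum is 68.33 at (s,t) = (0, 13.7), which is not an integer point.
(s,t)=(0,13): 6·0+1·13=13≤36, 6·0+3·13=39≤41, objective 65.
(s,t)=(0,12): 6·0+1·12=12≤36, 6·0+3·12=36≤41, objective 60.
The best lattice point is (0,13), giving 65.

65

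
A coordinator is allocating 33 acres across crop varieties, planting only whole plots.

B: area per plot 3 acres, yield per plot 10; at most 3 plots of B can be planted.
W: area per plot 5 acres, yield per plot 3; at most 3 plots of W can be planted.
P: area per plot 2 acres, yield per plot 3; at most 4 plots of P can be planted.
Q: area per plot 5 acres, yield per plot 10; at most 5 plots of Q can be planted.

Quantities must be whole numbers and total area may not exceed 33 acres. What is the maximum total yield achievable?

76

B has the best ratio (10/3); taking only B gives at most 3×10 = 30 (stopped by the supply cap of 3).
Mixing does better — 3×B, 2×P, and 4×Q: area 33 ≤ 33, yield 3·10 + 2·3 + 4·10 = 76.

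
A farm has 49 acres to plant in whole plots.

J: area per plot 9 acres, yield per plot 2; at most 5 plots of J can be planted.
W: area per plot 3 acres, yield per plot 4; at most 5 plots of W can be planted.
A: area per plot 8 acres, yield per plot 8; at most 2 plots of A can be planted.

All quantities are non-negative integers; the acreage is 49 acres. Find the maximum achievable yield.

40

1×J, 5×W, and 2×A: area 40 ≤ 49, yield 1·2 + 5·4 + 2·8 = 38.
2×J, 5×W, and 2×A: area 49 ≤ 49, yield 2·2 + 5·4 + 2·8 = 40.
Best is 40.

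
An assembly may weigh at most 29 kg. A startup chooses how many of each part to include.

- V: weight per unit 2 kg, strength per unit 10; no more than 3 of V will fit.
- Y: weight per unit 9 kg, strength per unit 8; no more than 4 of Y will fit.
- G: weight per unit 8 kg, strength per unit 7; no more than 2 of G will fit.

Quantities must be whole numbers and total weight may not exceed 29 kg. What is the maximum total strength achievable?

This is a bounded integer knapsack.
3×V, 1×Y, and 1×G: weight 23 ≤ 29, strength 3·10 + 1·8 + 1·7 = 45.
3×V and 2×Y: weight 24 ≤ 29, strength 3·10 + 2·8 = 46.
Best is 46.

46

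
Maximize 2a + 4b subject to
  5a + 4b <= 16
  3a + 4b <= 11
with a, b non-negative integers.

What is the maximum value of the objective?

10

(a,b)=(1,2): 5·1+4·2=13≤16, 3·1+4·2=11≤11, objective 10.
(a,b)=(2,1): 5·2+4·1=14≤16, 3·2+4·1=10≤11, objective 8.
(a,b)=(0,2): 5·0+4·2=8≤16, 3·0+4·2=8≤11, objective 8.
The best lattice point is (1,2), giving 10.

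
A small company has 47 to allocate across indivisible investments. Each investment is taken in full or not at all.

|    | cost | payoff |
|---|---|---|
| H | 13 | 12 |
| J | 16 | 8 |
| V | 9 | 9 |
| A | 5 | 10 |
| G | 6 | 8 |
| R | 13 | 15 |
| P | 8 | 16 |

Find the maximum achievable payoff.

H + A + G + R + P: cost 13 + 5 + 6 + 13 + 8 = 45 ≤ 47, payoff 12 + 10 + 8 + 15 + 16 = 61.
V + A + G + R + P: cost 9 + 5 + 6 + 13 + 8 = 41 ≤ 47, payoff 9 + 10 + 8 + 15 + 16 = 58.
H + V + A + G + P: cost 13 + 9 + 5 + 6 + 8 = 41 ≤ 47, payoff 12 + 9 + 10 + 8 + 16 = 55.
Best is H, A, G, R, and P with total payoff 61.

61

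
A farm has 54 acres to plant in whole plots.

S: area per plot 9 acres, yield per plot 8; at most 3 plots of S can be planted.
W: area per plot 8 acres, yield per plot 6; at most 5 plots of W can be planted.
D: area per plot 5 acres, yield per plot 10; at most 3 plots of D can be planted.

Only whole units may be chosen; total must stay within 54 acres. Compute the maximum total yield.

D has the best ratio (10/5); taking only D gives at most 3×10 = 30 (stopped by the supply cap of 3).
Mixing does better — 3×S, 1×W, and 3×D: area 50 ≤ 54, yield 3·8 + 1·6 + 3·10 = 60.

60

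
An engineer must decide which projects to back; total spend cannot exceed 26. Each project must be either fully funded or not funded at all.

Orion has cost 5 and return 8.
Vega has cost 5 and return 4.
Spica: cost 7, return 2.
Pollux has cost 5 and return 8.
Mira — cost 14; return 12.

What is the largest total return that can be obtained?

28

Orion + Pollux + Mira: cost 5 + 5 + 14 = 24 ≤ 26, return 8 + 8 + 12 = 28.
Orion + Vega + Mira: cost 5 + 5 + 14 = 24 ≤ 26, return 8 + 4 + 12 = 24.
Vega + Pollux + Mira: cost 5 + 5 + 14 = 24 ≤ 26, return 4 + 8 + 12 = 24.
Best is Orion, Pollux, and Mira with total return 28.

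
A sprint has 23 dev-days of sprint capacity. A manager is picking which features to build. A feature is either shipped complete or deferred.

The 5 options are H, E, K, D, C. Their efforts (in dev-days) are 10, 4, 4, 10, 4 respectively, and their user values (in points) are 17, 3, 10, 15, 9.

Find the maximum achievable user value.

39

Allowing fractional choices, the relaxed optimum would be about 43.5, but features are indivisible.
E + K + D + C: effort 4 + 4 + 10 + 4 = 22 ≤ 23, user value 3 + 10 + 15 + 9 = 37.
H + E + K + C: effort 10 + 4 + 4 + 4 = 22 ≤ 23, user value 17 + 3 + 10 + 9 = 39.
Best is H, E, K, and C with total user value 39.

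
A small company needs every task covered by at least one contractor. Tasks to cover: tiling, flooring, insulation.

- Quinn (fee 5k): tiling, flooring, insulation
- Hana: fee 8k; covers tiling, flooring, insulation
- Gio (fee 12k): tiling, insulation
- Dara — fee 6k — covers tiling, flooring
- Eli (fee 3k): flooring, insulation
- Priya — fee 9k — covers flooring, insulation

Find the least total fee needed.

The greedy cost-per-new-task heuristic would pick Eli and Quinn for 8, but a cheaper cover exists.
Quinn alone covers tiling, flooring, insulation — every task.
Total fee: 5.
No cover costs less than 5.

5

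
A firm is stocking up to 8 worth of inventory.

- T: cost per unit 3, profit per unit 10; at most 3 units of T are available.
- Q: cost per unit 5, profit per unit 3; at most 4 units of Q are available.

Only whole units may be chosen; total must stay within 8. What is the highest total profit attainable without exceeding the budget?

20

2×T: cost 6 ≤ 8, profit 2·10 = 20.
1×T and 1×Q: cost 8 ≤ 8, profit 1·10 + 1·3 = 13.
Best is 20.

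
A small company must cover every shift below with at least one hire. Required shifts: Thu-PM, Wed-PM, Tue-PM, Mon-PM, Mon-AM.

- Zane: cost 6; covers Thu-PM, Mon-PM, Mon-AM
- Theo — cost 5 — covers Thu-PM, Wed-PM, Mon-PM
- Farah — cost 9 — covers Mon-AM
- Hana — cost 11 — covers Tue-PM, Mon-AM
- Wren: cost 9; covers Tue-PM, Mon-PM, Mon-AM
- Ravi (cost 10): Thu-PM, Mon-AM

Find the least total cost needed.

14

Choose Theo and Wren: together they cover Thu-PM, Wed-PM, Tue-PM, Mon-PM, Mon-AM — every shift.
Total cost: 5 + 9 = 14.
No cover costs less than 14.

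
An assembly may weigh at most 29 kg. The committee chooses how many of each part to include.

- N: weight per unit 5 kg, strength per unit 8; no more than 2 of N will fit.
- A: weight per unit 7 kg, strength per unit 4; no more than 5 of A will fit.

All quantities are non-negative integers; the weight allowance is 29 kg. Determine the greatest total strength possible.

This is a bounded integer knapsack.
Take 2×N and 2×A: weight 24 ≤ 29, strength 2·8 + 2·4 = 24.
N has the best ratio (8/5) and is taken to its limit of 2; remaining capacity is filled optimally with the others.

24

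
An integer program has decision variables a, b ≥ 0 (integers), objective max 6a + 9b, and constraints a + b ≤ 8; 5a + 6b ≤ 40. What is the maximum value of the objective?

57

The continuous relaxation peaks at (0, 6.67) with value 60.00; rounding to a feasible lattice point costs some objective.
(a,b)=(2,5): 1·2+1·5=7≤8, 5·2+6·5=40≤40, objective 57.
(a,b)=(3,4): 1·3+1·4=7≤8, 5·3+6·4=39≤40, objective 54.
(a,b)=(0,6): 1·0+1·6=6≤8, 5·0+6·6=36≤40, objective 54.
(a,b)=(1,5): 1·1+1·5=6≤8, 5·1+6·5=35≤40, objective 51.
The best lattice point is (2,5), giving 57.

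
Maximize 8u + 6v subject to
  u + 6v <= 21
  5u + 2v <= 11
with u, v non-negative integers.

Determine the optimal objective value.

Relaxing integrality, the LP optimum is 27.00 at (u,v) = (0.857, 3.36), which is not an integer point.
(u,v)=(1,3): 1·1+6·3=19≤21, 5·1+2·3=11≤11, objective 26.
(u,v)=(1,2): 1·1+6·2=13≤21, 5·1+2·2=9≤11, objective 20.
(u,v)=(0,3): 1·0+6·3=18≤21, 5·0+2·3=6≤11, objective 18.
(u,v)=(0,2): 1·0+6·2=12≤21, 5·0+2·2=4≤11, objective 12.
No feasible integer point exceeds 26.

26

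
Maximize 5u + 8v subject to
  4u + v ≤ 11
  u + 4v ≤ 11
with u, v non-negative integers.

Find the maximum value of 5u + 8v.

26

Relaxing integrality, the LP optimum is 28.60 at (u,v) = (2.2, 2.2), which is not an integer point.
(u,v)=(2,2): 4·2+1·2=10≤11, 1·2+4·2=10≤11, objective 26.
(u,v)=(1,2): 4·1+1·2=6≤11, 1·1+4·2=9≤11, objective 21.
(u,v)=(2,1): 4·2+1·1=9≤11, 1·2+4·1=6≤11, objective 18.
(u,v)=(1,1): 4·1+1·1=5≤11, 1·1+4·1=5≤11, objective 13.
The best lattice point is (2,2), giving 26.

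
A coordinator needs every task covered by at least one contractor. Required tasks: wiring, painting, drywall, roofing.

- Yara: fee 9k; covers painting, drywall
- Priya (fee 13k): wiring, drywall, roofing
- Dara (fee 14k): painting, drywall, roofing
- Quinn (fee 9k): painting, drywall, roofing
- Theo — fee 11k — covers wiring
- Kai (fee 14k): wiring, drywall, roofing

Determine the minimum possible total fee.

Choose Quinn and Theo: together they cover wiring, painting, drywall, roofing — every task.
Total fee: 9 + 11 = 20.
No cover costs less than 20.

20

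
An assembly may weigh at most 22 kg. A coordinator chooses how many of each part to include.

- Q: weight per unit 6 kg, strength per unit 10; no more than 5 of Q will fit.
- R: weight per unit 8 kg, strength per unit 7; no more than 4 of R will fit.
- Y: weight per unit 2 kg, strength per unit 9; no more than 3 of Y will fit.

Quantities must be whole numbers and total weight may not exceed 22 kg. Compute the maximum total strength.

48

This is a bounded integer knapsack.
Take 3×Q and 2×Y: weight 22 ≤ 22, strength 3·10 + 2·9 = 48.
No other integer combination yields more.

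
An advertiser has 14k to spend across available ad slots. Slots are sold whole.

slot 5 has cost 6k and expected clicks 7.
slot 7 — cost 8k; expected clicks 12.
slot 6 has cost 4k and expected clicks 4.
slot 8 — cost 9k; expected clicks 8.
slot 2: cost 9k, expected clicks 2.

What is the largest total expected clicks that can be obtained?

19

This is a 0-1 knapsack instance.
Take slot 5 and slot 7: cost 6 + 8 = 14 ≤ 14, expected clicks 7 + 12 = 19.
No other feasible combination does better.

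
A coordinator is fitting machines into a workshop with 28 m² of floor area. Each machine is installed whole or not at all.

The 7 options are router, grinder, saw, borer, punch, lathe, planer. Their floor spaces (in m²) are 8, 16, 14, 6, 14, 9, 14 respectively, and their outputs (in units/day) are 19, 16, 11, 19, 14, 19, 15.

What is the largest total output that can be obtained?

Allowing fractional choices, the relaxed optimum would be about 62.4, but machines are indivisible.
router + borer + planer: floor space 8 + 6 + 14 = 28 ≤ 28, output 19 + 19 + 15 = 53.
router + borer + lathe: floor space 8 + 6 + 9 = 23 ≤ 28, output 19 + 19 + 19 = 57.
router + borer + punch: floor space 8 + 6 + 14 = 28 ≤ 28, output 19 + 19 + 14 = 52.
Best is router, borer, and lathe with total output 57.

57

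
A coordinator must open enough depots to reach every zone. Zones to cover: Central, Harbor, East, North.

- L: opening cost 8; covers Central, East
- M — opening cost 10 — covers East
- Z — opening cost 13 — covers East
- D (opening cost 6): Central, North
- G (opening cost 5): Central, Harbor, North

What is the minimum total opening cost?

13

Choose L and G: together they cover Central, Harbor, East, North — every zone.
Total opening cost: 8 + 5 = 13.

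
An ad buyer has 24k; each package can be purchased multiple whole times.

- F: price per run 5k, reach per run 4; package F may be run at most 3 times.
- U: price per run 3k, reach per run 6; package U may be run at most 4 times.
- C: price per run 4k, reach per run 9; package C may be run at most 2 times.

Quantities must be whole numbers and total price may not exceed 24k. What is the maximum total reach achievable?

C has the best ratio (9/4); taking only C gives at most 2×9 = 18 (stopped by the supply cap of 2).
Mixing does better — 4×U and 2×C: price 20 ≤ 24, reach 4·6 + 2·9 = 42.

42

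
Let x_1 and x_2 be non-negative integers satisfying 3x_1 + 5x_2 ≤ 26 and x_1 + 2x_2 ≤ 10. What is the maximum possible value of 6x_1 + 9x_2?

The continuous relaxation peaks at (8.67, 0) with value 52.00; rounding to a feasible lattice point costs some objective.
(x_1,x_2)=(7,1): 3·7+5·1=26≤26, 1·7+2·1=9≤10, objective 51.
(x_1,x_2)=(8,0): 3·8+5·0=24≤26, 1·8+2·0=8≤10, objective 48.
(x_1,x_2)=(6,1): 3·6+5·1=23≤26, 1·6+2·1=8≤10, objective 45.
The best lattice point is (7,1), giving 51.

51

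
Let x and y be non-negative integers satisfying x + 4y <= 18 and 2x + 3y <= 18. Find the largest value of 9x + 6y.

(x,y)=(9,0): 1·9+4·0=9≤18, 2·9+3·0=18≤18, objective 81.
(x,y)=(8,0): 1·8+4·0=8≤18, 2·8+3·0=16≤18, objective 72.
The best lattice point is (9,0), giving 81.

81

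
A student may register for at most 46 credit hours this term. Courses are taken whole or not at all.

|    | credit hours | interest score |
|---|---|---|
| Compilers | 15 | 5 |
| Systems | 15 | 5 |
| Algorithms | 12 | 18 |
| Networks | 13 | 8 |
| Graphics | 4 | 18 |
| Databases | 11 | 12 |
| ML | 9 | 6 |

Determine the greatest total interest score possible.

56

Allowing fractional choices, the relaxed optimum would be about 60.2, but courses are indivisible.
Algorithms + Networks + Graphics + Databases: credit hours 12 + 13 + 4 + 11 = 40 ≤ 46, interest score 18 + 8 + 18 + 12 = 56.
Compilers + Algorithms + Graphics + Databases: credit hours 15 + 12 + 4 + 11 = 42 ≤ 46, interest score 5 + 18 + 18 + 12 = 53.
Algorithms + Graphics + Databases + ML: credit hours 12 + 4 + 11 + 9 = 36 ≤ 46, interest score 18 + 18 + 12 + 6 = 54.
Best is Algorithms, Networks, Graphics, and Databases with total interest score 56.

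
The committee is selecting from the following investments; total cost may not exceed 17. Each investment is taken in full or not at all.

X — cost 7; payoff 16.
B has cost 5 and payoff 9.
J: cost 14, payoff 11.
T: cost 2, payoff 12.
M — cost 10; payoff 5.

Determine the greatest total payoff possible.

X + B + T: cost 7 + 5 + 2 = 14 ≤ 17, payoff 16 + 9 + 12 = 37.
B + T + M: cost 5 + 2 + 10 = 17 ≤ 17, payoff 9 + 12 + 5 = 26.
X + T: cost 7 + 2 = 9 ≤ 17, payoff 16 + 12 = 28.
Best is X, B, and T with total payoff 37.

37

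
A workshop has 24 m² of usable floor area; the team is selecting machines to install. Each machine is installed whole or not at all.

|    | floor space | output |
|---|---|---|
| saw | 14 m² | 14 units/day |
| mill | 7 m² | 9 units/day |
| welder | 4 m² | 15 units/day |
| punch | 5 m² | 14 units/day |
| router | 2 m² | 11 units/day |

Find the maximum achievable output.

49

mill + welder + punch + router: floor space 7 + 4 + 5 + 2 = 18 ≤ 24, output 9 + 15 + 14 + 11 = 49.
saw + welder + punch: floor space 14 + 4 + 5 = 23 ≤ 24, output 14 + 15 + 14 = 43.
welder + punch + router: floor space 4 + 5 + 2 = 11 ≤ 24, output 15 + 14 + 11 = 40.
Best is mill, welder, punch, and router with total output 49.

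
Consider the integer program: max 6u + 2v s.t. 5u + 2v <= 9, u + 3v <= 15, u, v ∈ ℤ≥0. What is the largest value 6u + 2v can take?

10

(u,v)=(1,2): 5·1+2·2=9≤9, 1·1+3·2=7≤15, objective 10.
(u,v)=(1,1): 5·1+2·1=7≤9, 1·1+3·1=4≤15, objective 8.
(u,v)=(0,3): 5·0+2·3=6≤9, 1·0+3·3=9≤15, objective 6.
The best lattice point is (1,2), giving 10.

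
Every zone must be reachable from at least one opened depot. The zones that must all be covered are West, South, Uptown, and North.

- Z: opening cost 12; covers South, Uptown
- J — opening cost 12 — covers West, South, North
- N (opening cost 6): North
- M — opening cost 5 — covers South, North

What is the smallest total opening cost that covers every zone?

24

The greedy cost-per-new-zone heuristic would pick M, Z, and J for 29, but a cheaper cover exists.
Choose Z and J: together they cover West, South, Uptown, North — every zone.
Total opening cost: 12 + 12 = 24.
No cover costs less than 24.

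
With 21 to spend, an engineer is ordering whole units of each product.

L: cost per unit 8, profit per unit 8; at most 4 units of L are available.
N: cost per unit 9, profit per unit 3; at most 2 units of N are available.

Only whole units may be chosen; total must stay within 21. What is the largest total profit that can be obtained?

16

L has the best ratio (8/8); taking only L gives at most 2×8 = 16 (stopped by the cost limit).
Optimal: 2×L: cost 16 ≤ 21, profit 2·8 = 16.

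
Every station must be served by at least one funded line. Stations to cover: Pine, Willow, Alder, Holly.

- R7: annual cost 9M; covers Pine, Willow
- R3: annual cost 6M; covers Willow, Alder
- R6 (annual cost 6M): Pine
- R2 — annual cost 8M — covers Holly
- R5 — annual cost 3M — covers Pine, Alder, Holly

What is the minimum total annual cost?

9

This is a weighted set-cover instance.
Choose R3 and R5: together they cover Pine, Willow, Alder, Holly — every station.
Total annual cost: 6 + 3 = 9.
No cover costs less than 9.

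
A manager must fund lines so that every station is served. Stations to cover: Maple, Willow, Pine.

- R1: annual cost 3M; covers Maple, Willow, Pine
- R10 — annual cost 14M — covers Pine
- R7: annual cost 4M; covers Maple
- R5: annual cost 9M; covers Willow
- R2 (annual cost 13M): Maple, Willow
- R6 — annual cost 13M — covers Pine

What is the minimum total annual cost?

R1 alone covers Maple, Willow, Pine — every station.
Total annual cost: 3.
No cover costs less than 3.

3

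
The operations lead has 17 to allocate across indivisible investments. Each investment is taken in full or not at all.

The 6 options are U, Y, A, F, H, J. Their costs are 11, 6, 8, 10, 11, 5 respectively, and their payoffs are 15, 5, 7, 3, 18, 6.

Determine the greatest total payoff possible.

24

Take H and J: cost 11 + 5 = 16 ≤ 17, payoff 18 + 6 = 24.
No other feasible combination does better.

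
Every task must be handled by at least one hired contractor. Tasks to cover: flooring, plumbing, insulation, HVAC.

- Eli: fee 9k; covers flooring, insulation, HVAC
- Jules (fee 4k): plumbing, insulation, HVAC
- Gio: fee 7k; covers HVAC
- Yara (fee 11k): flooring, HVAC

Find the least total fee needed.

13

This is a weighted set-cover instance.
Choose Eli and Jules: together they cover flooring, plumbing, insulation, HVAC — every task.
Total fee: 9 + 4 = 13.
No cover costs less than 13.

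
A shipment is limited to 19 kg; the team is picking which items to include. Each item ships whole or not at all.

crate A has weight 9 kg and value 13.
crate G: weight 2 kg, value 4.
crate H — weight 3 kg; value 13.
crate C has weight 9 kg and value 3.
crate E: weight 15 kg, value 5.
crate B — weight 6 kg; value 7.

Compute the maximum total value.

33

This is a 0-1 knapsack instance.
Take crate A, crate H, and crate B: weight 9 + 3 + 6 = 18 ≤ 19, value 13 + 13 + 7 = 33.
No other feasible combination does better.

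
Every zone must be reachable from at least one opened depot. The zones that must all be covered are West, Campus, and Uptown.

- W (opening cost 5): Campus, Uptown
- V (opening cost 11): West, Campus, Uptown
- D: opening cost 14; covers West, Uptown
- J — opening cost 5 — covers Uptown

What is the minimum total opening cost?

11

The greedy cost-per-new-zone heuristic would pick W and V for 16, but a cheaper cover exists.
V alone covers West, Campus, Uptown — every zone.
Total opening cost: 11.
No cover costs less than 11.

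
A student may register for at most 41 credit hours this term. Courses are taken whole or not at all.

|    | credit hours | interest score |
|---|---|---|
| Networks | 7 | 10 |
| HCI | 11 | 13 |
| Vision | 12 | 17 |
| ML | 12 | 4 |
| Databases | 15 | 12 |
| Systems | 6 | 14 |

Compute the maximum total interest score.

54

Networks + HCI + Vision + Systems: credit hours 7 + 11 + 12 + 6 = 36 ≤ 41, interest score 10 + 13 + 17 + 14 = 54.
Networks + Vision + Databases + Systems: credit hours 7 + 12 + 15 + 6 = 40 ≤ 41, interest score 10 + 17 + 12 + 14 = 53.
Best is Networks, HCI, Vision, and Systems with total interest score 54.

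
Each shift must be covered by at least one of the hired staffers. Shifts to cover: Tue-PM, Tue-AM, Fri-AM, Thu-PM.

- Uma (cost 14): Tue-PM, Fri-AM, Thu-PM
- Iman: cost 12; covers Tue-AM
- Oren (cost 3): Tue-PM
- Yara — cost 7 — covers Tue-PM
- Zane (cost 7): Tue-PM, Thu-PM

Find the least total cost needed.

26

The greedy cost-per-new-shift heuristic would pick Oren, Uma, and Iman for 29, but a cheaper cover exists.
Choose Uma and Iman: together they cover Tue-PM, Tue-AM, Fri-AM, Thu-PM — every shift.
Total cost: 14 + 12 = 26.
No cover costs less than 26.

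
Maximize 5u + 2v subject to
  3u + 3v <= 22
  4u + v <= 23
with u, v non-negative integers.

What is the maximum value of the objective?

(u,v)=(5,2): 3·5+3·2=21≤22, 4·5+1·2=22≤23, objective 29.
(u,v)=(5,1): 3·5+3·1=18≤22, 4·5+1·1=21≤23, objective 27.
(u,v)=(4,3): 3·4+3·3=21≤22, 4·4+1·3=19≤23, objective 26.
(u,v)=(4,2): 3·4+3·2=18≤22, 4·4+1·2=18≤23, objective 24.
The best lattice point is (5,2), giving 29.

29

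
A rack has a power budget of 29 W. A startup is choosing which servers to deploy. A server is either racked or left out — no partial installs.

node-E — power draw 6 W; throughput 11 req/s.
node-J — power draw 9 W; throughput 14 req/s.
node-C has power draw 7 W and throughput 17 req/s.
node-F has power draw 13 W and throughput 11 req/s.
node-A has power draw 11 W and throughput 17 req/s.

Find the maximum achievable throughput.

48

node-J + node-C + node-A: power draw 9 + 7 + 11 = 27 ≤ 29, throughput 14 + 17 + 17 = 48.
node-E + node-C + node-A: power draw 6 + 7 + 11 = 24 ≤ 29, throughput 11 + 17 + 17 = 45.
Best is node-J, node-C, and node-A with total throughput 48.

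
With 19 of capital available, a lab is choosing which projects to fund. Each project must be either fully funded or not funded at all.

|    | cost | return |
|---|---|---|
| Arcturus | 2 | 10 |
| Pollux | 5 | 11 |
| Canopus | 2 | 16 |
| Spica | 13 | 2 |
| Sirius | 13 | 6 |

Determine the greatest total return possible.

37

Take Arcturus, Pollux, and Canopus: cost 2 + 5 + 2 = 9 ≤ 19, return 10 + 11 + 16 = 37.
No other feasible combination does better.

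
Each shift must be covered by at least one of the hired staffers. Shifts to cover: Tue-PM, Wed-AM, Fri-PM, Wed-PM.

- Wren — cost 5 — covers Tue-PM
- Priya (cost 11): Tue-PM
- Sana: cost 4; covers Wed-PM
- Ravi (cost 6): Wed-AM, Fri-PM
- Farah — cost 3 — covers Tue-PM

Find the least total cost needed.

Choose Sana, Ravi, and Farah: together they cover Tue-PM, Wed-AM, Fri-PM, Wed-PM — every shift.
Total cost: 4 + 6 + 3 = 13.
No cover costs less than 13.

13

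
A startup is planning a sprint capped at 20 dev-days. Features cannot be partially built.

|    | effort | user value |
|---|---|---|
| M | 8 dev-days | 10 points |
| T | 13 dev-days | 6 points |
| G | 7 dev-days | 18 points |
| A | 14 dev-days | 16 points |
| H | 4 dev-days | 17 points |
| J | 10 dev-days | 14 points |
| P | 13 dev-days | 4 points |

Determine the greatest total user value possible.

45

Take M, G, and H: effort 8 + 7 + 4 = 19 ≤ 20, user value 10 + 18 + 17 = 45.
No other feasible combination does better.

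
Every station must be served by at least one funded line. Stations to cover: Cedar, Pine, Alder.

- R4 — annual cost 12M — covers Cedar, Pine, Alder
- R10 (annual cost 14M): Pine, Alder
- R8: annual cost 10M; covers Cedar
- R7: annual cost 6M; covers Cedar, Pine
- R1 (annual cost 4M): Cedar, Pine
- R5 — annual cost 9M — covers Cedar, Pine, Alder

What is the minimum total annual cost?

The greedy cost-per-new-station heuristic would pick R1 and R5 for 13, but a cheaper cover exists.
R5 alone covers Cedar, Pine, Alder — every station.
Total annual cost: 9.
No cover costs less than 9.

9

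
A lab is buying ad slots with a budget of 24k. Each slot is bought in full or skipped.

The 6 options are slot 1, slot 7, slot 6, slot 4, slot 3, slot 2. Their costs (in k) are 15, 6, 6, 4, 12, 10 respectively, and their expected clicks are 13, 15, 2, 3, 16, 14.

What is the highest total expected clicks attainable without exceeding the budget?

Allowing fractional choices, the relaxed optimum would be about 39.7, but ad slots are indivisible.
slot 7 + slot 6 + slot 3: cost 6 + 6 + 12 = 24 ≤ 24, expected clicks 15 + 2 + 16 = 33.
slot 7 + slot 4 + slot 3: cost 6 + 4 + 12 = 22 ≤ 24, expected clicks 15 + 3 + 16 = 34.
Best is slot 7, slot 4, and slot 3 with total expected clicks 34.

34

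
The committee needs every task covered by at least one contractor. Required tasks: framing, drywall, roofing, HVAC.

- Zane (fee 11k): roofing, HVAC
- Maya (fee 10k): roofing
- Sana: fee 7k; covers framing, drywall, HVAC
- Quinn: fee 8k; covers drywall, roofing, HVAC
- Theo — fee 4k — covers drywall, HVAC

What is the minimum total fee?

15

This is an integer covering problem.
The greedy cost-per-new-task heuristic would pick Theo, Sana, and Quinn for 19, but a cheaper cover exists.
Choose Sana and Quinn: together they cover framing, drywall, roofing, HVAC — every task.
Total fee: 7 + 8 = 15.
No cover costs less than 15.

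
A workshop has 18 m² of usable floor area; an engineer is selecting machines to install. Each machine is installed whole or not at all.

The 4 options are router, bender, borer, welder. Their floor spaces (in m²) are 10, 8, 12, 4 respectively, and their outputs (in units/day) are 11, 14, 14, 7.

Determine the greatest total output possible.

This is a 0-1 knapsack instance.
Allowing fractional choices, the relaxed optimum would be about 28.0, but machines are indivisible.
bender + welder: floor space 8 + 4 = 12 ≤ 18, output 14 + 7 = 21.
borer + welder: floor space 12 + 4 = 16 ≤ 18, output 14 + 7 = 21.
router + bender: floor space 10 + 8 = 18 ≤ 18, output 11 + 14 = 25.
Best is router and bender with total output 25.

25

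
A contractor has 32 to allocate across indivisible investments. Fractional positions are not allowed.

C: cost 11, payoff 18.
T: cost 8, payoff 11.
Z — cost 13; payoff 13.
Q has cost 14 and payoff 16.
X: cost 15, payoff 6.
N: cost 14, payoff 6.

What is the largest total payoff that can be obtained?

42

Allowing fractional choices, the relaxed optimum would be about 43.9, but investments are indivisible.
C + T + Z: cost 11 + 8 + 13 = 32 ≤ 32, payoff 18 + 11 + 13 = 42.
C + Q: cost 11 + 14 = 25 ≤ 32, payoff 18 + 16 = 34.
Best is C, T, and Z with total payoff 42.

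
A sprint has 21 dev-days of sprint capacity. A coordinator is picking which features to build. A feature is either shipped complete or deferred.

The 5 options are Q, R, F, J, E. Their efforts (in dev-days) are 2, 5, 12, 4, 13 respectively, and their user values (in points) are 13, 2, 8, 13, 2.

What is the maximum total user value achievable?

34

Allowing fractional choices, the relaxed optimum would be about 35.2, but features are indivisible.
Q + F + J: effort 2 + 12 + 4 = 18 ≤ 21, user value 13 + 8 + 13 = 34.
Q + R + J: effort 2 + 5 + 4 = 11 ≤ 21, user value 13 + 2 + 13 = 28.
Q + J + E: effort 2 + 4 + 13 = 19 ≤ 21, user value 13 + 13 + 2 = 28.
Best is Q, F, and J with total user value 34.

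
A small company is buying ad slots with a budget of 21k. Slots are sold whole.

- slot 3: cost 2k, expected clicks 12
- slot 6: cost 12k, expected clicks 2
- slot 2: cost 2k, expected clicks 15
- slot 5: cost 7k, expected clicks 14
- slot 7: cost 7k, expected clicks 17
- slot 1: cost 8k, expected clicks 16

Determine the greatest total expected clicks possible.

Take slot 3, slot 2, slot 7, and slot 1: cost 2 + 2 + 7 + 8 = 19 ≤ 21, expected clicks 12 + 15 + 17 + 16 = 60.
No other feasible combination does better.

60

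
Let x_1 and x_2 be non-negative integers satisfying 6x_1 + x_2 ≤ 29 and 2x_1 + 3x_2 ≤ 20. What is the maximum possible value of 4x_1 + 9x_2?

58

(x_1,x_2)=(1,6) is feasible, giving 58.
(x_1,x_2)=(0,6) is feasible, giving 54.
(x_1,x_2)=(2,5) is feasible, giving 53.
Maximum is 58 at (x_1,x_2)=(1,6).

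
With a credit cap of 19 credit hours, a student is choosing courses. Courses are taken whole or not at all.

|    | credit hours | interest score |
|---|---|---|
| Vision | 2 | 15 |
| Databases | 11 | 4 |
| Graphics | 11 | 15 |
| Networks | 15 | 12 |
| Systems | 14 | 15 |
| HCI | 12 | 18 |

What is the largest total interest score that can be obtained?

33

This is a 0-1 knapsack instance.
Take Vision and HCI: credit hours 2 + 12 = 14 ≤ 19, interest score 15 + 18 = 33.
No other feasible combination does better.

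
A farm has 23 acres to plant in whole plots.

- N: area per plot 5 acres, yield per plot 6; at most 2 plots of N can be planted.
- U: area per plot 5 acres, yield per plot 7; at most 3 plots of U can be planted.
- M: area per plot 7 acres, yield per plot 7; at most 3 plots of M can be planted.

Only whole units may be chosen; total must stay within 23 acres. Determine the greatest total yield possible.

28

U has the best ratio (7/5); taking only U gives at most 3×7 = 21 (stopped by the supply cap of 3).
Mixing does better — 3×U and 1×M: area 22 ≤ 23, yield 3·7 + 1·7 = 28.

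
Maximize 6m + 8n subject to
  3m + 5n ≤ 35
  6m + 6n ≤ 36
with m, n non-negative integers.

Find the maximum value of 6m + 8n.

(m,n)=(0,6) is feasible, giving 48.
(m,n)=(1,5) is feasible, giving 46.
(m,n)=(0,5) is feasible, giving 40.
No feasible integer point exceeds 48.

48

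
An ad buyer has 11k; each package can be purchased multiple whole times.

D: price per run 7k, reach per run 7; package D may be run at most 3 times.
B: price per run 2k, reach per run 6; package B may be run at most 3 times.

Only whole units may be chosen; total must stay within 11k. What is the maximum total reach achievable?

19

This is a bounded integer knapsack.
B has the best ratio (6/2); taking only B gives at most 3×6 = 18 (stopped by the supply cap of 3).
Mixing does better — 1×D and 2×B: price 11 ≤ 11, reach 1·7 + 2·6 = 19.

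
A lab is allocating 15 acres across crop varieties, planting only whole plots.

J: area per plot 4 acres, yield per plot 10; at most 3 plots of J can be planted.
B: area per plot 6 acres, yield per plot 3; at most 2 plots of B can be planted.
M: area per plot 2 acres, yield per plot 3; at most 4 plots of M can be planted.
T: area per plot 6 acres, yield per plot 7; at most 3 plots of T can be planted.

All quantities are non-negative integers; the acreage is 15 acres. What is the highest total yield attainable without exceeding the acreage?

33

3×J and 1×M: area 14 ≤ 15, yield 3·10 + 1·3 = 33.
3×J: area 12 ≤ 15, yield 3·10 = 30.
Best is 33.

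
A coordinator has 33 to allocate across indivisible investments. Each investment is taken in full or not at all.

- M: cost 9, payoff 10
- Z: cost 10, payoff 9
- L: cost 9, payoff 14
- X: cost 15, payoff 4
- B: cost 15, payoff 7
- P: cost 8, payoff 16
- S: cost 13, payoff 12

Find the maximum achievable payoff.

Allowing fractional choices, the relaxed optimum would be about 46.5, but investments are indivisible.
Z + L + P: cost 10 + 9 + 8 = 27 ≤ 33, payoff 9 + 14 + 16 = 39.
L + P + S: cost 9 + 8 + 13 = 30 ≤ 33, payoff 14 + 16 + 12 = 42.
M + L + P: cost 9 + 9 + 8 = 26 ≤ 33, payoff 10 + 14 + 16 = 40.
Best is L, P, and S with total payoff 42.

42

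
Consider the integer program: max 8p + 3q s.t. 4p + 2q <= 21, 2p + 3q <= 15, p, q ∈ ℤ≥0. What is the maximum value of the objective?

(p,q)=(5,0) is feasible, giving 40.
(p,q)=(4,1) is feasible, giving 35.
(p,q)=(4,0) is feasible, giving 32.
No feasible integer point exceeds 40.

40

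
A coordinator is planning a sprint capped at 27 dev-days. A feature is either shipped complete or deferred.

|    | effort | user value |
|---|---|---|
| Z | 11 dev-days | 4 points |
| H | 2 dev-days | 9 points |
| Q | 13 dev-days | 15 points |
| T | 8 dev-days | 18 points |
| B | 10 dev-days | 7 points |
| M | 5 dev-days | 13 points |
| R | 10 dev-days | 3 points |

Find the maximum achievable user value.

Take H, T, B, and M: effort 2 + 8 + 10 + 5 = 25 ≤ 27, user value 9 + 18 + 7 + 13 = 47.
No other feasible combination does better.

47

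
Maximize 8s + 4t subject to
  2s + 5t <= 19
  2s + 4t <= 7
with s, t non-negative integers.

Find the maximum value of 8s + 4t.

24

(s,t)=(3,0) is feasible, giving 24.
(s,t)=(2,0) is feasible, giving 16.
The best lattice point is (3,0), giving 24.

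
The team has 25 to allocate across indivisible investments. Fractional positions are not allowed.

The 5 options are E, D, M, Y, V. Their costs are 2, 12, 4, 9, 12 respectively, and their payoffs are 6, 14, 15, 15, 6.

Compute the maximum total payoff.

44

This is an integer program with binary decision variables.
Allowing fractional choices, the relaxed optimum would be about 47.7, but investments are indivisible.
M + Y + V: cost 4 + 9 + 12 = 25 ≤ 25, payoff 15 + 15 + 6 = 36.
D + M + Y: cost 12 + 4 + 9 = 25 ≤ 25, payoff 14 + 15 + 15 = 44.
E + M + Y: cost 2 + 4 + 9 = 15 ≤ 25, payoff 6 + 15 + 15 = 36.
Best is D, M, and Y with total payoff 44.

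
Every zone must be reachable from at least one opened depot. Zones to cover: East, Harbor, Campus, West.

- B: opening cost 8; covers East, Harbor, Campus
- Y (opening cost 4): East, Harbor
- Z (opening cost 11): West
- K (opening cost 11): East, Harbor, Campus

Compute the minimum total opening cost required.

This is a weighted set-cover instance.
The greedy cost-per-new-zone heuristic would pick Y, B, and Z for 23, but a cheaper cover exists.
Choose B and Z: together they cover East, Harbor, Campus, West — every zone.
Total opening cost: 8 + 11 = 19.
No cover costs less than 19.

19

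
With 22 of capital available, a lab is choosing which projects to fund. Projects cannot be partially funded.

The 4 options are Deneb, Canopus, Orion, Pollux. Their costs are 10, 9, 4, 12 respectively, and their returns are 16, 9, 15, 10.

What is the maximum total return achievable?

31

Deneb + Orion: cost 10 + 4 = 14 ≤ 22, return 16 + 15 = 31.
Orion + Pollux: cost 4 + 12 = 16 ≤ 22, return 15 + 10 = 25.
Deneb + Pollux: cost 10 + 12 = 22 ≤ 22, return 16 + 10 = 26.
Best is Deneb and Orion with total return 31.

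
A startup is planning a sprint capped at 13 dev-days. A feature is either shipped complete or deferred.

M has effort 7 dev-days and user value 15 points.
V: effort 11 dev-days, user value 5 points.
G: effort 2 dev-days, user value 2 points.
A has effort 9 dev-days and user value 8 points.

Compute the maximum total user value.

M + G: effort 7 + 2 = 9 ≤ 13, user value 15 + 2 = 17.
M: effort 7 ≤ 13, user value 15.
Best is M and G with total user value 17.

17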